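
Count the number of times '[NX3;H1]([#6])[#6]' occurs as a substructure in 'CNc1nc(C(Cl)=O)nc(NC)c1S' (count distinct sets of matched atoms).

[NX3;H1]([#6])[#6] is the SMARTS for a secondary amine: a trivalent nitrogen with one H, bonded to two carbons.
The molecule carries 2 separate instances of an N-methylamino group (-NHCH3) meeting every constraint; each maps to a distinct set of atoms, giving 2 matches.

2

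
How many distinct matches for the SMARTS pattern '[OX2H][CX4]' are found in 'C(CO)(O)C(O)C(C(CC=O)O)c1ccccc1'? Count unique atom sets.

4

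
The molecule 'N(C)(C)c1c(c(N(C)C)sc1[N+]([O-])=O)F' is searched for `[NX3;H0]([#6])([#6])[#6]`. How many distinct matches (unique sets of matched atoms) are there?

2

[NX3;H0]([#6])([#6])[#6] is the SMARTS for a tertiary amine: a trivalent nitrogen with no H, bonded to three carbons.
The molecule carries 2 separate instances of a dimethylamino group (-N(CH3)2) meeting every constraint; each maps to a distinct set of atoms, giving 2 matches.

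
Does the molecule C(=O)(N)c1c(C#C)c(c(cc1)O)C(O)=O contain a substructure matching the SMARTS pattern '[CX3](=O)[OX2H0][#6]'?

No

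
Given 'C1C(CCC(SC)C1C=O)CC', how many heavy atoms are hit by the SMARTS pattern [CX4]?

9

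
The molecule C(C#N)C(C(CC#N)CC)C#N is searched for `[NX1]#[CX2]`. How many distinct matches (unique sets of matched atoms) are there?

3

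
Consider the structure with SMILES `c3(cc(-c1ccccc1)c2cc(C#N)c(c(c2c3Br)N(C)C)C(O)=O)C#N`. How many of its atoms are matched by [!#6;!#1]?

Check the 27 heavy atoms by environment: 16× c (aromatic) → no; 5× C → no; 2× O → match; 3× N → match; 1× Br → match.
Summing the matching environments: 2 + 3 + 1 = 6 matching atoms.

6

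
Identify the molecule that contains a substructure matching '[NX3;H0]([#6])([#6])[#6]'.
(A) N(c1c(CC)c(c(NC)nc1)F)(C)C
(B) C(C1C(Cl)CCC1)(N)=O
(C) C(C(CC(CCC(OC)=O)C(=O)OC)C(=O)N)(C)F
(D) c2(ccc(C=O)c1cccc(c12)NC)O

A

[NX3;H0]([#6])([#6])[#6] describes a trivalent nitrogen with no H, bonded to three carbons (a tertiary amine).
(A) contains a dimethylamino group (-N(CH3)2), which satisfies every atom and bond constraint.
(B) has a primary amide (-C(=O)NH2) but the amide nitrogen has H2 and only one carbon neighbour.
(C) has a primary amide (-C(=O)NH2) but the amide nitrogen has H2 and only one carbon neighbour.
(D) has an N-methylamino group (-NHCH3) but the nitrogen still has one H (H1), not H0.
So the answer is (A).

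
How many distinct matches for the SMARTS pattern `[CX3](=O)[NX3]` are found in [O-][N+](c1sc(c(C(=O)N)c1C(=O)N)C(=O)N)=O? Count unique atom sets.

[CX3](=O)[NX3] is the SMARTS for an amide: a carbonyl carbon bonded to a trivalent nitrogen.
The molecule carries 3 separate instances of a primary amide (-C(=O)NH2) meeting every constraint; each maps to a distinct set of atoms, giving 3 matches.

3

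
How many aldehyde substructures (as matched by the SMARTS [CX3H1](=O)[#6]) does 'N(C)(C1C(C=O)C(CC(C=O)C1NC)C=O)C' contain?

[CX3H1](=O)[#6] is the SMARTS for an aldehyde: an sp2 carbon with one H, double-bonded to O and single-bonded to carbon.
The molecule carries 3 separate instances of an aldehyde (-CHO) meeting every constraint; each maps to a distinct set of atoms, giving 3 matches.

3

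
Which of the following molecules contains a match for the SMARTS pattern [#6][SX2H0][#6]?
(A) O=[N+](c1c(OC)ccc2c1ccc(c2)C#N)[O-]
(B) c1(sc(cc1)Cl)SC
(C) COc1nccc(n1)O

[#6][SX2H0][#6] describes an aliphatic sulfur bridging two carbons with no H on the sulfur (a thioether).
(A) has a methoxy ether (-OCH3) but the bridging atom is O, not S.
(B) contains a methylthio ether (-SCH3), which satisfies every atom and bond constraint.
(C) has a methoxy ether (-OCH3) but the bridging atom is O, not S.
So the answer is (B).

B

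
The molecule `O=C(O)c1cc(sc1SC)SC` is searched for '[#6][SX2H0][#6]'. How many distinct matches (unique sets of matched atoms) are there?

2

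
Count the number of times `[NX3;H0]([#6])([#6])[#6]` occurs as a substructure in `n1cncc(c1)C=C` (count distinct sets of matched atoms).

[NX3;H0]([#6])([#6])[#6] is the SMARTS for a tertiary amine: a trivalent nitrogen with no H, bonded to three carbons.
No fragment in the molecule satisfies every constraint, giving 0 matches.

0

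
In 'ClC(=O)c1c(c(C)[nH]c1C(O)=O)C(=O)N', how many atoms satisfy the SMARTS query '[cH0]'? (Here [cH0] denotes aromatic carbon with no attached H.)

Check the 15 heavy atoms by environment: 1× n (aromatic, H1) → no; 4× c (aromatic, H0) → match; 1× C (H3) → no; 3× C (H0) → no; 3× O (H0) → no; 1× Cl (H0) → no; 1× O (H1) → no; 1× N (H2) → no.
That gives 4 matching atoms.

4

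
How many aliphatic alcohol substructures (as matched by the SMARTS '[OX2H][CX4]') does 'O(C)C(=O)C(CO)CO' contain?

2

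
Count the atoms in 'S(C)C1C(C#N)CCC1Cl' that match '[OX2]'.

The query [OX2] means: aliphatic oxygen with two total connections — ether, hydroxyl, or ester single-bond O.
Check the 10 heavy atoms by environment: 6× C (X4) → no; 1× Cl (X1) → no; 1× C (X2) → no; 1× N (X1) → no; 1× S (X2) → no.
No environment satisfies the query, so 0 matching atoms.

0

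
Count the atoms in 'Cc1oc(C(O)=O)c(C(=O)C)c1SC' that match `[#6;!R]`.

The query [#6;!R] means: carbon not in any ring.
Check the 14 heavy atoms by environment: 1× o (aromatic, in 5-ring) → no; 4× c (aromatic, in 5-ring) → no; 5× C (acyclic) → match; 3× O (acyclic) → no; 1× S (acyclic) → no.
That gives 5 matching atoms.

5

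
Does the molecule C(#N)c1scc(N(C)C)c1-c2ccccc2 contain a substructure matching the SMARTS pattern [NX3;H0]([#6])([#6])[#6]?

Yes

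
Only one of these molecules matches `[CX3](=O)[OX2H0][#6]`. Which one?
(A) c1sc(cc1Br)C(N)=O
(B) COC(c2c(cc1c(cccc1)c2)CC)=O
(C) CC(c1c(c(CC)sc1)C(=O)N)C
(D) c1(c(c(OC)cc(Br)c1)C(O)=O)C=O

[CX3](=O)[OX2H0][#6] describes a carbonyl carbon bonded to an oxygen that is itself bonded to carbon (no H on that O) (an ester).
(A) has a primary amide (-C(=O)NH2) but the carbonyl is bonded to N, not to an O-C linkage.
(B) contains a methyl-ester group (-C(=O)OCH3), which satisfies every atom and bond constraint.
(C) has a primary amide (-C(=O)NH2) but the carbonyl is bonded to N, not to an O-C linkage.
(D) has a carboxylic acid group (-C(=O)OH) but the singly-bonded O carries H (OX2H1, not H0).
So the answer is (B).

B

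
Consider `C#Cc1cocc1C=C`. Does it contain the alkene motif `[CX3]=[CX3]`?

Yes

The pattern [CX3]=[CX3] describes a non-aromatic C=C double bond between two sp2 carbons — an alkene.
The molecule carries a vinyl group (-CH=CH2), whose atoms satisfy every constraint of the query, so the pattern matches.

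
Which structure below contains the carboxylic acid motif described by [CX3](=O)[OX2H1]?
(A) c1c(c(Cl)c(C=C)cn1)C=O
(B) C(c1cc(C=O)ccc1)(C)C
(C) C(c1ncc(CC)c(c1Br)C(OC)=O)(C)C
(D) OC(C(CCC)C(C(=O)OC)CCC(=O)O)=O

D

[CX3](=O)[OX2H1] describes an sp2 carbon double-bonded to O and single-bonded to an -OH oxygen (a carboxylic acid).
(A) has an aldehyde (-CHO) but there is no singly-bonded oxygen on the carbonyl carbon.
(B) has an aldehyde (-CHO) but there is no singly-bonded oxygen on the carbonyl carbon.
(C) has a methyl-ester group (-C(=O)OCH3) but the singly-bonded O has no H (OX2H0, not OX2H1).
(D) contains a carboxylic acid group (-C(=O)OH), which satisfies every atom and bond constraint.
So the answer is (D).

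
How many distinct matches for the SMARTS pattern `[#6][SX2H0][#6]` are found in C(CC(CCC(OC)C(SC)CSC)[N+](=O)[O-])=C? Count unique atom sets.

2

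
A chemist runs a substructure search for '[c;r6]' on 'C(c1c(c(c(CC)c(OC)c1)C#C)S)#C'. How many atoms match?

6

The query [c;r6] means: aromatic carbon that belongs to a six-membered ring.
Check the 15 heavy atoms by environment: 6× c (aromatic, in 6-ring) → match; 1× O (acyclic) → no; 7× C (acyclic) → no; 1× S (acyclic) → no.
That gives 6 matching atoms.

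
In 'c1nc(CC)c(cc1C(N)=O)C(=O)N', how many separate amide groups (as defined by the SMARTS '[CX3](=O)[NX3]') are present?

[CX3](=O)[NX3] is the SMARTS for an amide: a carbonyl carbon bonded to a trivalent nitrogen.
The molecule carries 2 separate instances of a primary amide (-C(=O)NH2) meeting every constraint; each maps to a distinct set of atoms, giving 2 matches.

2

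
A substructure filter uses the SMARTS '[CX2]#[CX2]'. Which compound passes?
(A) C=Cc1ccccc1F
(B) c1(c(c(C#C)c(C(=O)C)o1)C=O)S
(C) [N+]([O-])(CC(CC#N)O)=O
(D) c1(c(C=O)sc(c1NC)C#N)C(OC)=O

B

[CX2]#[CX2] describes a carbon-carbon triple bond (an alkyne).
(A) has a vinyl group (-CH=CH2) but the C=C is a double bond; both carbons are CX3, not CX2.
(B) contains an ethynyl group (-C#CH), which satisfies every atom and bond constraint.
(C) has a nitrile (-C#N) but the triple bond is C#N, not C#C.
(D) has a nitrile (-C#N) but the triple bond is C#N, not C#C.
So the answer is (B).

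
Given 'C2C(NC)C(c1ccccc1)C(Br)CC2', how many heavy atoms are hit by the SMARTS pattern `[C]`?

The query [C] means: uppercase C matches aliphatic (non-aromatic) carbon only.
Check the 15 heavy atoms by environment: 7× C → match; 1× Br → no; 6× c (aromatic) → no; 1× N → no.
That gives 7 matching atoms.

7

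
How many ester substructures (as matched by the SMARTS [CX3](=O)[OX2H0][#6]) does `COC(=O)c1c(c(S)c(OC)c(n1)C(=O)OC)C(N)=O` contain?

2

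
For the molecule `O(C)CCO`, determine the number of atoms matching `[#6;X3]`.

The query [#6;X3] means: any carbon (aromatic or not) with three total connections.
Check the 5 heavy atoms by environment: 3× C (X4) → no; 2× O (X2) → no.
No environment satisfies the query, so 0 matching atoms.

0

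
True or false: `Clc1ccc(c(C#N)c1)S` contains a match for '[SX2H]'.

The pattern [SX2H] describes an aliphatic sulfur with two connections, one being H — a thiol.
The molecule carries a thiol (-SH), whose atoms satisfy every constraint of the query, so the pattern matches.

True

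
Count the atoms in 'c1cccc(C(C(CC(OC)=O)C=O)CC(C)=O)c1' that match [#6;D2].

Check the 19 heavy atoms by environment: 3× C (D2) → match; 4× C (D3) → no; 3× O (D1) → no; 2× C (D1) → no; 1× c (aromatic, D3) → no; 5× c (aromatic, D2) → match; 1× O (D2) → no.
Summing the matching environments: 3 + 5 = 8 matching atoms.

8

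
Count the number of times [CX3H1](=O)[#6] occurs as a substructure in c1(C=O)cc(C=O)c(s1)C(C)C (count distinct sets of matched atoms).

[CX3H1](=O)[#6] is the SMARTS for an aldehyde: an sp2 carbon with one H, double-bonded to O and single-bonded to carbon.
The molecule carries 2 separate instances of an aldehyde (-CHO) meeting every constraint; each maps to a distinct set of atoms, giving 2 matches.

2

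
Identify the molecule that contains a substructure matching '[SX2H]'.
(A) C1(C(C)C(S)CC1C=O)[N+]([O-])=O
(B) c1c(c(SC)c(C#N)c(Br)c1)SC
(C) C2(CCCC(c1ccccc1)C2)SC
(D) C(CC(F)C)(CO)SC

A

[SX2H] describes an aliphatic sulfur with two connections, one being H (a thiol).
(A) contains a thiol (-SH), which satisfies every atom and bond constraint.
(B) has a methylthio ether (-SCH3) but the sulfur has H0 (bonded to two carbons), not H1.
(C) has a methylthio ether (-SCH3) but the sulfur has H0 (bonded to two carbons), not H1.
(D) has a methylthio ether (-SCH3) but the sulfur has H0 (bonded to two carbons), not H1.
So the answer is (A).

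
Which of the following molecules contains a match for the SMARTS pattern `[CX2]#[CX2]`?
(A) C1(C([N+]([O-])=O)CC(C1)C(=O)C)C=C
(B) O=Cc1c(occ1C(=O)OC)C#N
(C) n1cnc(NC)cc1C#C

[CX2]#[CX2] describes a carbon-carbon triple bond (an alkyne).
(A) has a vinyl group (-CH=CH2) but the C=C is a double bond; both carbons are CX3, not CX2.
(B) has a nitrile (-C#N) but the triple bond is C#N, not C#C.
(C) contains an ethynyl group (-C#CH), which satisfies every atom and bond constraint.
So the answer is (C).

C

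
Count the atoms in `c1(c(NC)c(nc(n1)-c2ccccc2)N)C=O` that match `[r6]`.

12

The query [r6] means: r6 matches atoms in a six-membered ring.
Check the 17 heavy atoms by environment: 2× n (aromatic, in 6-ring) → match; 10× c (aromatic, in 6-ring) → match; 2× N (acyclic) → no; 2× C (acyclic) → no; 1× O (acyclic) → no.
Summing the matching environments: 2 + 10 = 12 matching atoms.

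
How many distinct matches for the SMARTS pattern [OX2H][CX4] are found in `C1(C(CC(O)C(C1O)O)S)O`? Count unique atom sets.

[OX2H][CX4] is the SMARTS for an aliphatic alcohol: a hydroxyl oxygen bound to an sp3 (X4) carbon.
The molecule carries 4 separate instances of a hydroxyl group (-OH) meeting every constraint; each maps to a distinct set of atoms, giving 4 matches.

4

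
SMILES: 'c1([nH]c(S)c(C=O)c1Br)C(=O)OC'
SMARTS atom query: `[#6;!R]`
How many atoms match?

3

The query [#6;!R] means: carbon not in any ring.
Check the 13 heavy atoms by environment: 1× n (aromatic, in 5-ring) → no; 4× c (aromatic, in 5-ring) → no; 3× C (acyclic) → match; 3× O (acyclic) → no; 1× S (acyclic) → no; 1× Br (acyclic) → no.
That gives 3 matching atoms.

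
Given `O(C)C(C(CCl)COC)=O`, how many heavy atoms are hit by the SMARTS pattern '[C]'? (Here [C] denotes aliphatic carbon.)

Check the 10 heavy atoms by environment: 6× C → match; 1× Cl → no; 3× O → no.
That gives 6 matching atoms.

6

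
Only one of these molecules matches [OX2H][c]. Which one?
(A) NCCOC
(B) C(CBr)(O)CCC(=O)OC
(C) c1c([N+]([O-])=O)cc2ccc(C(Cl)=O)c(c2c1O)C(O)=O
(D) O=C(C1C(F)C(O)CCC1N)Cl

C

[OX2H][c] describes a hydroxyl oxygen attached to an aromatic carbon (a phenol).
(A) has a methoxy ether (-OCH3) but the oxygen has H0, not H1.
(B) has a hydroxyl group (-OH) but the -OH is on an aliphatic carbon, not an aromatic c.
(C) contains a hydroxyl group (-OH), which satisfies every atom and bond constraint.
(D) has a hydroxyl group (-OH) but the -OH is on an aliphatic carbon, not an aromatic c.
So the answer is (C).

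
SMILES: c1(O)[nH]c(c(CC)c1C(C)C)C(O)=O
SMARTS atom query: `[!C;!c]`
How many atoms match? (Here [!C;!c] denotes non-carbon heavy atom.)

The query [!C;!c] means: neither aliphatic nor aromatic carbon — same as [!#6].
Check the 14 heavy atoms by environment: 1× n (aromatic) → match; 4× c (aromatic) → no; 3× O → match; 6× C → no.
Summing the matching environments: 1 + 3 = 4 matching atoms.

4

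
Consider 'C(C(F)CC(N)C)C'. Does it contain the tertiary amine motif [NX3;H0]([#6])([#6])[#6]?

The pattern [NX3;H0]([#6])([#6])[#6] describes a trivalent nitrogen with no H, bonded to three carbons — a tertiary amine.
The closest candidate here is a primary amino group (-NH2), but the nitrogen has H2, not H0 with three carbons. No other fragment satisfies the full query, so there is no match.

No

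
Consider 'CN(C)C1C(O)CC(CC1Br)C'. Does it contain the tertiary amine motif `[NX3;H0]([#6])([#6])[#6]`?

The pattern [NX3;H0]([#6])([#6])[#6] describes a trivalent nitrogen with no H, bonded to three carbons — a tertiary amine.
The molecule carries a dimethylamino group (-N(CH3)2), whose atoms satisfy every constraint of the query, so the pattern matches.

Yes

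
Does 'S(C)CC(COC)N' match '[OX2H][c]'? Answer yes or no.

No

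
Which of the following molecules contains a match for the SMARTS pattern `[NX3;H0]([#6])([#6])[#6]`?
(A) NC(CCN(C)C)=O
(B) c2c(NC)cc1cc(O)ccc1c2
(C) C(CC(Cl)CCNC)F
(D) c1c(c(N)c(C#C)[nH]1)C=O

[NX3;H0]([#6])([#6])[#6] describes a trivalent nitrogen with no H, bonded to three carbons (a tertiary amine).
(A) contains a dimethylamino group (-N(CH3)2), which satisfies every atom and bond constraint.
(B) has an N-methylamino group (-NHCH3) but the nitrogen still has one H (H1), not H0.
(C) has an N-methylamino group (-NHCH3) but the nitrogen still has one H (H1), not H0.
(D) has a primary amino group (-NH2) but the nitrogen has H2, not H0 with three carbons.
So the answer is (A).

A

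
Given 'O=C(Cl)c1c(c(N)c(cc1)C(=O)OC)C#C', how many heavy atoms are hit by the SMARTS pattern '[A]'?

10

Check the 16 heavy atoms by environment: 6× c (aromatic) → no; 5× C → match; 3× O → match; 1× Cl → match; 1× N → match.
Summing the matching environments: 5 + 3 + 1 + 1 = 10 matching atoms.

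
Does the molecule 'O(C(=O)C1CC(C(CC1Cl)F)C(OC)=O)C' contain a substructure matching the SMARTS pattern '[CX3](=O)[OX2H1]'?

No

The pattern [CX3](=O)[OX2H1] describes an sp2 carbon double-bonded to O and single-bonded to an -OH oxygen — a carboxylic acid.
The closest candidate here is a methyl-ester group (-C(=O)OCH3), but the singly-bonded O has no H (OX2H0, not OX2H1). No other fragment satisfies the full query, so there is no match.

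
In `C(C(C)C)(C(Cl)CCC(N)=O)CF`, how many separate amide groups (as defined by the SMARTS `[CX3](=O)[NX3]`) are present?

1

[CX3](=O)[NX3] is the SMARTS for an amide: a carbonyl carbon bonded to a trivalent nitrogen.
Exactly one fragment in the molecule meets all constraints, giving 1 match.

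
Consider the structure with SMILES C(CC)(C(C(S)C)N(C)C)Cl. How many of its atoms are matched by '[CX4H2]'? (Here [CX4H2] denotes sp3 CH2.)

1

The query [CX4H2] means: sp3 carbon (X4) with exactly two hydrogens.
Check the 11 heavy atoms by environment: 4× C (H3, X4) → no; 3× C (H1, X4) → no; 1× C (H2, X4) → match; 1× S (H1, X2) → no; 1× Cl (H0, X1) → no; 1× N (H0, X3) → no.
That gives 1 matching atom.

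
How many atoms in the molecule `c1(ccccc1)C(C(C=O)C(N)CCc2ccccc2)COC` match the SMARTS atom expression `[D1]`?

The query [D1] means: atom with exactly one heavy-atom neighbour (degree 1).
Check the 23 heavy atoms by environment: 4× C (D2) → no; 3× C (D3) → no; 1× N (D1) → match; 1× O (D2) → no; 1× C (D1) → match; 2× c (aromatic, D3) → no; 10× c (aromatic, D2) → no; 1× O (D1) → match.
Summing the matching environments: 1 + 1 + 1 = 3 matching atoms.

3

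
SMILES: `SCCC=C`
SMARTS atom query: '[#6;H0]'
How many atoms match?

The query [#6;H0] means: any carbon with no attached hydrogen.
Check the 5 heavy atoms by environment: 3× C (H2) → no; 1× S (H1) → no; 1× C (H1) → no.
No environment satisfies the query, so 0 matching atoms.

0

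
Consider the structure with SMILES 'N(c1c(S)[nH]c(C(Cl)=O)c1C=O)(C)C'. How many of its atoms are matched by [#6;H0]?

5

The query [#6;H0] means: any carbon with no attached hydrogen.
Check the 14 heavy atoms by environment: 1× n (aromatic, H1) → no; 4× c (aromatic, H0) → match; 1× C (H1) → no; 2× O (H0) → no; 1× C (H0) → match; 1× Cl (H0) → no; 1× N (H0) → no; 2× C (H3) → no; 1× S (H1) → no.
Summing the matching environments: 4 + 1 = 5 matching atoms.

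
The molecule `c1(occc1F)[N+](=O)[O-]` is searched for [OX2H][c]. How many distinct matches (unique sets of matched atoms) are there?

0

[OX2H][c] is the SMARTS for a phenol: a hydroxyl oxygen attached to an aromatic carbon.
No fragment in the molecule satisfies every constraint, giving 0 matches.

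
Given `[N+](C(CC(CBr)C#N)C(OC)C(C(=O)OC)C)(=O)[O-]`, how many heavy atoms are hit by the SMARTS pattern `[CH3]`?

3

The query [CH3] means: aliphatic carbon with exactly three hydrogens.
Check the 19 heavy atoms by environment: 2× C (H2) → no; 4× C (H1) → no; 3× C (H3) → match; 1× N (charge +1, H0) → no; 1× O (charge -1, H0) → no; 4× O (H0) → no; 1× Br (H0) → no; 2× C (H0) → no; 1× N (H0) → no.
That gives 3 matching atoms.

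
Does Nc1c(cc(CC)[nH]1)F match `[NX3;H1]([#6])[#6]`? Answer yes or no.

The pattern [NX3;H1]([#6])[#6] describes a trivalent nitrogen with one H, bonded to two carbons — a secondary amine.
The closest candidate here is a primary amino group (-NH2), but the nitrogen has H2 and only one carbon neighbour. No other fragment satisfies the full query, so there is no match.

No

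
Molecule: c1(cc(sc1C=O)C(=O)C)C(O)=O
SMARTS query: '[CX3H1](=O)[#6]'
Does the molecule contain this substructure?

The pattern [CX3H1](=O)[#6] describes an sp2 carbon with one H, double-bonded to O and single-bonded to carbon — an aldehyde.
The molecule carries an aldehyde (-CHO), whose atoms satisfy every constraint of the query, so the pattern matches.

Yes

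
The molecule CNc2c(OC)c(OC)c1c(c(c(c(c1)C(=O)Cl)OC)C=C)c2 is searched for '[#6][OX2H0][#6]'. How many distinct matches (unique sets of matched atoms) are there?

3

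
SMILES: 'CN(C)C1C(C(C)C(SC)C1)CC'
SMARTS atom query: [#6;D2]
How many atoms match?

The query [#6;D2] means: any carbon bonded to exactly two heavy atoms.
Check the 13 heavy atoms by environment: 4× C (D3) → no; 2× C (D2) → match; 1× N (D3) → no; 5× C (D1) → no; 1× S (D2) → no.
That gives 2 matching atoms.

2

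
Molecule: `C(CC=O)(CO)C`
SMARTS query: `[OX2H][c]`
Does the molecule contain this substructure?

The pattern [OX2H][c] describes a hydroxyl oxygen attached to an aromatic carbon — a phenol.
The closest candidate here is a hydroxyl group (-OH), but the -OH is on an aliphatic carbon, not an aromatic c. No other fragment satisfies the full query, so there is no match.

No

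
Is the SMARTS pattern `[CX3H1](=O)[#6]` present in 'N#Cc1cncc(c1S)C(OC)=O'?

The pattern [CX3H1](=O)[#6] describes an sp2 carbon with one H, double-bonded to O and single-bonded to carbon — an aldehyde.
The closest candidate here is a methyl-ester group (-C(=O)OCH3), but the carbonyl carbon has H0, not H1. No other fragment satisfies the full query, so there is no match.

No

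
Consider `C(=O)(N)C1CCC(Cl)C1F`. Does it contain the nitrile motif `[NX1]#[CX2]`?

The pattern [NX1]#[CX2] describes a nitrogen triple-bonded to a two-connected carbon — a nitrile.
The closest candidate here is a primary amide (-C(=O)NH2), but the nitrogen is NX3, not NX1. No other fragment satisfies the full query, so there is no match.

No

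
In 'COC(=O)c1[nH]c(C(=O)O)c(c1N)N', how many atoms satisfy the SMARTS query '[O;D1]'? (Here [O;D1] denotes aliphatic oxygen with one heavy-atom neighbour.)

3

The query [O;D1] means: aliphatic oxygen bonded to exactly one heavy atom.
Check the 14 heavy atoms by environment: 1× n (aromatic, D2) → no; 4× c (aromatic, D3) → no; 2× N (D1) → no; 2× C (D3) → no; 3× O (D1) → match; 1× O (D2) → no; 1× C (D1) → no.
That gives 3 matching atoms.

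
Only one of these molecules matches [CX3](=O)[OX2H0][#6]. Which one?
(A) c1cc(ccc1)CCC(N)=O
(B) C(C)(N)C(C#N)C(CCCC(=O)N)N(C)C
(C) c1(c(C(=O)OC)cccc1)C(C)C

[CX3](=O)[OX2H0][#6] describes a carbonyl carbon bonded to an oxygen that is itself bonded to carbon (no H on that O) (an ester).
(A) has a primary amide (-C(=O)NH2) but the carbonyl is bonded to N, not to an O-C linkage.
(B) has a primary amide (-C(=O)NH2) but the carbonyl is bonded to N, not to an O-C linkage.
(C) contains a methyl-ester group (-C(=O)OCH3), which satisfies every atom and bond constraint.
So the answer is (C).

C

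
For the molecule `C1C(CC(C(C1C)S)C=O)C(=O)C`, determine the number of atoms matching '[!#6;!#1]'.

3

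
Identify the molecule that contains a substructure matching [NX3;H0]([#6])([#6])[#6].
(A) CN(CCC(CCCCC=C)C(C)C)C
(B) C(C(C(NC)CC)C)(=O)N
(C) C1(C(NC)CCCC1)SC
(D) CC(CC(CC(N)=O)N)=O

A

[NX3;H0]([#6])([#6])[#6] describes a trivalent nitrogen with no H, bonded to three carbons (a tertiary amine).
(A) contains a dimethylamino group (-N(CH3)2), which satisfies every atom and bond constraint.
(B) has an N-methylamino group (-NHCH3) but the nitrogen still has one H (H1), not H0.
(C) has an N-methylamino group (-NHCH3) but the nitrogen still has one H (H1), not H0.
(D) has a primary amide (-C(=O)NH2) but the amide nitrogen has H2 and only one carbon neighbour.
So the answer is (A).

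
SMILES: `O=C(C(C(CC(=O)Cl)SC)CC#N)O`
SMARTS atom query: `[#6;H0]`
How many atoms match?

3

The query [#6;H0] means: any carbon with no attached hydrogen.
Check the 14 heavy atoms by environment: 2× C (H2) → no; 2× C (H1) → no; 1× S (H0) → no; 1× C (H3) → no; 3× C (H0) → match; 1× N (H0) → no; 2× O (H0) → no; 1× O (H1) → no; 1× Cl (H0) → no.
That gives 3 matching atoms.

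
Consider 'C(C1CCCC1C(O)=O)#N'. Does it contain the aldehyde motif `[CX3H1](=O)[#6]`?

No

The pattern [CX3H1](=O)[#6] describes an sp2 carbon with one H, double-bonded to O and single-bonded to carbon — an aldehyde.
The closest candidate here is a carboxylic acid group (-C(=O)OH), but the carbonyl carbon has H0 and is bonded to O, not H1. No other fragment satisfies the full query, so there is no match.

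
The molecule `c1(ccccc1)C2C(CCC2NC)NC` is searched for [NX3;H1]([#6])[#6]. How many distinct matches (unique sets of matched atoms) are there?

[NX3;H1]([#6])[#6] is the SMARTS for a secondary amine: a trivalent nitrogen with one H, bonded to two carbons.
The molecule carries 2 separate instances of an N-methylamino group (-NHCH3) meeting every constraint; each maps to a distinct set of atoms, giving 2 matches.

2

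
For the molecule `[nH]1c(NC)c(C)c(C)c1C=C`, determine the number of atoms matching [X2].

0

The query [X2] means: any atom with exactly two total connections (bonds + H).
Check the 11 heavy atoms by environment: 1× n (aromatic, X3) → no; 4× c (aromatic, X3) → no; 3× C (X4) → no; 1× N (X3) → no; 2× C (X3) → no.
No environment satisfies the query, so 0 matching atoms.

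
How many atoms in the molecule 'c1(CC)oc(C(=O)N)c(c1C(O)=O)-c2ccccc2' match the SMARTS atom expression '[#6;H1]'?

The query [#6;H1] means: any carbon bearing exactly one hydrogen.
Check the 19 heavy atoms by environment: 1× o (aromatic, H0) → no; 5× c (aromatic, H0) → no; 2× C (H0) → no; 2× O (H0) → no; 1× O (H1) → no; 1× C (H2) → no; 1× C (H3) → no; 1× N (H2) → no; 5× c (aromatic, H1) → match.
That gives 5 matching atoms.

5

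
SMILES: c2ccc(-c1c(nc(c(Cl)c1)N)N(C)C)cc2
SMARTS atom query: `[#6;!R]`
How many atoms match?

2

The query [#6;!R] means: carbon not in any ring.
Check the 17 heavy atoms by environment: 1× n (aromatic, in 6-ring) → no; 11× c (aromatic, in 6-ring) → no; 2× N (acyclic) → no; 1× Cl (acyclic) → no; 2× C (acyclic) → match.
That gives 2 matching atoms.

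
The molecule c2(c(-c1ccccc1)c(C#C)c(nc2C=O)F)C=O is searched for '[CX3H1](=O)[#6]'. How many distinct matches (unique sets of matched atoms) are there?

2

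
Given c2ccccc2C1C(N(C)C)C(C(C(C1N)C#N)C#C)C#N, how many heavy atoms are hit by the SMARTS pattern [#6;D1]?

The query [#6;D1] means: carbon bonded to exactly one heavy atom.
Check the 22 heavy atoms by environment: 6× C (D3) → no; 1× N (D3) → no; 3× C (D1) → match; 3× C (D2) → no; 3× N (D1) → no; 1× c (aromatic, D3) → no; 5× c (aromatic, D2) → no.
That gives 3 matching atoms.

3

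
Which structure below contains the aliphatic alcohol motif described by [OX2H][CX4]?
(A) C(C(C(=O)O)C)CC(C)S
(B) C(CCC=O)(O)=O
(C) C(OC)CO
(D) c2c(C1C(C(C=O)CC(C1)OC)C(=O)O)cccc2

C

[OX2H][CX4] describes a hydroxyl oxygen bound to an sp3 (X4) carbon (an aliphatic alcohol).
(A) has a carboxylic acid group (-C(=O)OH) but the -OH is on a CX3 carbonyl carbon, not a CX4 carbon.
(B) has a carboxylic acid group (-C(=O)OH) but the -OH is on a CX3 carbonyl carbon, not a CX4 carbon.
(C) contains a hydroxyl group (-OH), which satisfies every atom and bond constraint.
(D) has a methoxy ether (-OCH3) but the oxygen has H0 (ether), not H1.
So the answer is (C).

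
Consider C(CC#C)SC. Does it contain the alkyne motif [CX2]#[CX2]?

The pattern [CX2]#[CX2] describes a carbon-carbon triple bond — an alkyne.
The molecule carries an ethynyl group (-C#CH), whose atoms satisfy every constraint of the query, so the pattern matches.

Yes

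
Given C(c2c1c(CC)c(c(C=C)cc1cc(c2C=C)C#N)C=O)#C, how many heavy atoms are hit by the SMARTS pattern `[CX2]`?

The query [CX2] means: C with X2: aliphatic carbon with exactly 2 total connections.
Check the 22 heavy atoms by environment: 10× c (aromatic, X3) → no; 3× C (X2) → match; 1× N (X1) → no; 5× C (X3) → no; 2× C (X4) → no; 1× O (X1) → no.
That gives 3 matching atoms.

3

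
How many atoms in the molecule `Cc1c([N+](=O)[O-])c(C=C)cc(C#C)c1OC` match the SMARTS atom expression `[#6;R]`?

6

The query [#6;R] means: carbon that is part of a ring.
Check the 16 heavy atoms by environment: 6× c (aromatic, in 6-ring) → match; 6× C (acyclic) → no; 2× O (acyclic) → no; 1× N (charge +1, acyclic) → no; 1× O (charge -1, acyclic) → no.
That gives 6 matching atoms.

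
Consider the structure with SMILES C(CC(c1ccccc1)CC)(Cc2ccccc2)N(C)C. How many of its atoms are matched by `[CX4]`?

8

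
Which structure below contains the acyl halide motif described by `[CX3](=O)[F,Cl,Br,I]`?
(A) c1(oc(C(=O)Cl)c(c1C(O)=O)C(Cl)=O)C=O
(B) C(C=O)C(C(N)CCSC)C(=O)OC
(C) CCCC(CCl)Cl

A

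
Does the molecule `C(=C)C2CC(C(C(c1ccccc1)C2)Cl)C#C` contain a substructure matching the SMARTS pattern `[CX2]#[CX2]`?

Yes

The pattern [CX2]#[CX2] describes a carbon-carbon triple bond — an alkyne.
The molecule carries an ethynyl group (-C#CH), whose atoms satisfy every constraint of the query, so the pattern matches.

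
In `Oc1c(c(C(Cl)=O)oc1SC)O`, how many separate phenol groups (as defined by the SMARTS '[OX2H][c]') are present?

2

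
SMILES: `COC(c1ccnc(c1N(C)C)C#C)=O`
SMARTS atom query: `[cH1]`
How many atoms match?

2

The query [cH1] means: aromatic carbon bearing exactly one hydrogen.
Check the 15 heavy atoms by environment: 1× n (aromatic, H0) → no; 2× c (aromatic, H1) → match; 3× c (aromatic, H0) → no; 2× C (H0) → no; 1× C (H1) → no; 1× N (H0) → no; 3× C (H3) → no; 2× O (H0) → no.
That gives 2 matching atoms.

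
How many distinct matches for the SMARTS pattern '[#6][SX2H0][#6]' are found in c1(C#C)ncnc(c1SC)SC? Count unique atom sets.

[#6][SX2H0][#6] is the SMARTS for a thioether: an aliphatic sulfur bridging two carbons with no H on the sulfur.
The molecule carries 2 separate instances of a methylthio ether (-SCH3) meeting every constraint; each maps to a distinct set of atoms, giving 2 matches.

2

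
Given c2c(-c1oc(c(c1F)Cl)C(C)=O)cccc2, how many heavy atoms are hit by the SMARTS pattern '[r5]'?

5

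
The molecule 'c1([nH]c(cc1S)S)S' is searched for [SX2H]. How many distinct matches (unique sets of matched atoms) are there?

3

[SX2H] is the SMARTS for a thiol: an aliphatic sulfur with two connections, one being H.
The molecule carries 3 separate instances of a thiol (-SH) meeting every constraint; each maps to a distinct set of atoms, giving 3 matches.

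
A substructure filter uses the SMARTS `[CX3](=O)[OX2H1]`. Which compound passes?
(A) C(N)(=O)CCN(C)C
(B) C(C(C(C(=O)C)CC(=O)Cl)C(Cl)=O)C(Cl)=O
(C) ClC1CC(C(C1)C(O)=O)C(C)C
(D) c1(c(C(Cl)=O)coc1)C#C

C

[CX3](=O)[OX2H1] describes an sp2 carbon double-bonded to O and single-bonded to an -OH oxygen (a carboxylic acid).
(A) has a primary amide (-C(=O)NH2) but the carbonyl is bonded to N, not to an -OH oxygen.
(B) has an acyl chloride (-C(=O)Cl) but the carbonyl is bonded to Cl, not to an -OH oxygen.
(C) contains a carboxylic acid group (-C(=O)OH), which satisfies every atom and bond constraint.
(D) has an acyl chloride (-C(=O)Cl) but the carbonyl is bonded to Cl, not to an -OH oxygen.
So the answer is (C).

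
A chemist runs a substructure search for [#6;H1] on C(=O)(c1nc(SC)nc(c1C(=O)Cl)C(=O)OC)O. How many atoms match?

0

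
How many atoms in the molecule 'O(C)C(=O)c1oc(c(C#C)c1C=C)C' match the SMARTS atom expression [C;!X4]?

5

The query [C;!X4] means: aliphatic carbon that does not have four total connections.
Check the 14 heavy atoms by environment: 1× o (aromatic, X2) → no; 4× c (aromatic, X3) → no; 2× C (X4) → no; 2× C (X2) → match; 3× C (X3) → match; 1× O (X1) → no; 1× O (X2) → no.
Summing the matching environments: 2 + 3 = 5 matching atoms.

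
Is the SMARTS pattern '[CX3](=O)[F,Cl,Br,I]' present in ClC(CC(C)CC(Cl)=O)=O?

Yes

The pattern [CX3](=O)[F,Cl,Br,I] describes a carbonyl carbon bonded to a halogen — an acyl halide.
The molecule carries an acyl chloride (-C(=O)Cl), whose atoms satisfy every constraint of the query, so the pattern matches.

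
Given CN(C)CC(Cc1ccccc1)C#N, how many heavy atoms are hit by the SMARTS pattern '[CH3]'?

2

The query [CH3] means: aliphatic carbon with exactly three hydrogens.
Check the 14 heavy atoms by environment: 2× C (H2) → no; 1× C (H1) → no; 2× N (H0) → no; 2× C (H3) → match; 1× C (H0) → no; 1× c (aromatic, H0) → no; 5× c (aromatic, H1) → no.
That gives 2 matching atoms.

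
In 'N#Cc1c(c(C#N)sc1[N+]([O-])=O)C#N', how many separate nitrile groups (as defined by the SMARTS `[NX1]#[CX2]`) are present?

3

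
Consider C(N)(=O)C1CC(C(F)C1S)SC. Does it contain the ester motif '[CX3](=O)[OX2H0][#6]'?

The pattern [CX3](=O)[OX2H0][#6] describes a carbonyl carbon bonded to an oxygen that is itself bonded to carbon (no H on that O) — an ester.
The closest candidate here is a primary amide (-C(=O)NH2), but the carbonyl is bonded to N, not to an O-C linkage. No other fragment satisfies the full query, so there is no match.

No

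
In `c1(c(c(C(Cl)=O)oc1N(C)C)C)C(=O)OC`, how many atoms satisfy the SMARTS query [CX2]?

The query [CX2] means: C with X2: aliphatic carbon with exactly 2 total connections.
Check the 16 heavy atoms by environment: 1× o (aromatic, X2) → no; 4× c (aromatic, X3) → no; 2× C (X3) → no; 2× O (X1) → no; 1× O (X2) → no; 4× C (X4) → no; 1× Cl (X1) → no; 1× N (X3) → no.
No environment satisfies the query, so 0 matching atoms.

0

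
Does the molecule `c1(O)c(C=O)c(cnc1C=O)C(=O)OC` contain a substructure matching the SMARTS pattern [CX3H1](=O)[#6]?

Yes

The pattern [CX3H1](=O)[#6] describes an sp2 carbon with one H, double-bonded to O and single-bonded to carbon — an aldehyde.
The molecule carries an aldehyde (-CHO), whose atoms satisfy every constraint of the query, so the pattern matches.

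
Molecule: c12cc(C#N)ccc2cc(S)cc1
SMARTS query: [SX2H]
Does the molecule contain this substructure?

The pattern [SX2H] describes an aliphatic sulfur with two connections, one being H — a thiol.
The molecule carries a thiol (-SH), whose atoms satisfy every constraint of the query, so the pattern matches.

Yes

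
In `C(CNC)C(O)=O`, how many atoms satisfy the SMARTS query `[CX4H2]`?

The query [CX4H2] means: sp3 carbon (X4) with exactly two hydrogens.
Check the 7 heavy atoms by environment: 2× C (H2, X4) → match; 1× C (H0, X3) → no; 1× O (H0, X1) → no; 1× O (H1, X2) → no; 1× N (H1, X3) → no; 1× C (H3, X4) → no.
That gives 2 matching atoms.

2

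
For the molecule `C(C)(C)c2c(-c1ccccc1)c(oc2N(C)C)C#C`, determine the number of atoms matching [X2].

3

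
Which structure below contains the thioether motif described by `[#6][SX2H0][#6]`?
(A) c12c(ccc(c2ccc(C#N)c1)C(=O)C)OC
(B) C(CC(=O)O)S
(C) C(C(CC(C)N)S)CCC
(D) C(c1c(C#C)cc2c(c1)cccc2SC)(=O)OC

[#6][SX2H0][#6] describes an aliphatic sulfur bridging two carbons with no H on the sulfur (a thioether).
(A) has a methoxy ether (-OCH3) but the bridging atom is O, not S.
(B) has a thiol (-SH) but the sulfur has H1, not H0 bridging two carbons.
(C) has a thiol (-SH) but the sulfur has H1, not H0 bridging two carbons.
(D) contains a methylthio ether (-SCH3), which satisfies every atom and bond constraint.
So the answer is (D).

D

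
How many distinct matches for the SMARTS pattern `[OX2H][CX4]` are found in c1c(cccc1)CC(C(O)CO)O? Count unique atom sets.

[OX2H][CX4] is the SMARTS for an aliphatic alcohol: a hydroxyl oxygen bound to an sp3 (X4) carbon.
The molecule carries 3 separate instances of a hydroxyl group (-OH) meeting every constraint; each maps to a distinct set of atoms, giving 3 matches.

3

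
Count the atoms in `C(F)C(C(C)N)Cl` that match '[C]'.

The query [C] means: uppercase C matches aliphatic (non-aromatic) carbon only.
Check the 7 heavy atoms by environment: 4× C → match; 1× F → no; 1× N → no; 1× Cl → no.
That gives 4 matching atoms.

4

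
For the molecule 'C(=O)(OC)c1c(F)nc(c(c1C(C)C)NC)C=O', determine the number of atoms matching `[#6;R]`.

The query [#6;R] means: carbon that is part of a ring.
Check the 18 heavy atoms by environment: 1× n (aromatic, in 6-ring) → no; 5× c (aromatic, in 6-ring) → match; 7× C (acyclic) → no; 1× F (acyclic) → no; 1× N (acyclic) → no; 3× O (acyclic) → no.
That gives 5 matching atoms.

5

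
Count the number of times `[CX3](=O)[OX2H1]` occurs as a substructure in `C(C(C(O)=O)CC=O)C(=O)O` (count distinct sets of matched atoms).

2

[CX3](=O)[OX2H1] is the SMARTS for a carboxylic acid: an sp2 carbon double-bonded to O and single-bonded to an -OH oxygen.
The molecule carries 2 separate instances of a carboxylic acid group (-C(=O)OH) meeting every constraint; each maps to a distinct set of atoms, giving 2 matches.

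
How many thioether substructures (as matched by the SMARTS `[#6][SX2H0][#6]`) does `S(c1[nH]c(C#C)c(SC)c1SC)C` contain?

[#6][SX2H0][#6] is the SMARTS for a thioether: an aliphatic sulfur bridging two carbons with no H on the sulfur.
The molecule carries 3 separate instances of a methylthio ether (-SCH3) meeting every constraint; each maps to a distinct set of atoms, giving 3 matches.

3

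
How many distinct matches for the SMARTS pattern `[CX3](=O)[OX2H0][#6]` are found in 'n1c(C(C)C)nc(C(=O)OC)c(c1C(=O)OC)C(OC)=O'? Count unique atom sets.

[CX3](=O)[OX2H0][#6] is the SMARTS for an ester: a carbonyl carbon bonded to an oxygen that is itself bonded to carbon (no H on that O).
The molecule carries 3 separate instances of a methyl-ester group (-C(=O)OCH3) meeting every constraint; each maps to a distinct set of atoms, giving 3 matches.

3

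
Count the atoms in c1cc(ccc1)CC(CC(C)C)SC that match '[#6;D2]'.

The query [#6;D2] means: any carbon bonded to exactly two heavy atoms.
Check the 14 heavy atoms by environment: 2× C (D2) → match; 2× C (D3) → no; 1× S (D2) → no; 3× C (D1) → no; 1× c (aromatic, D3) → no; 5× c (aromatic, D2) → match.
Summing the matching environments: 2 + 5 = 7 matching atoms.

7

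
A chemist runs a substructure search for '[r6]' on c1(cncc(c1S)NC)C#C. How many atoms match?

6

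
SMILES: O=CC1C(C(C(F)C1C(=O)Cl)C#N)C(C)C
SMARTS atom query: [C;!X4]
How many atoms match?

3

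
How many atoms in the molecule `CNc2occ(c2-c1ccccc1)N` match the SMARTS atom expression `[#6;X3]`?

10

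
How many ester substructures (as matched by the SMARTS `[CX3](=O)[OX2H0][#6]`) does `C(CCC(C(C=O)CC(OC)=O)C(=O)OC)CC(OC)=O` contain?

3

[CX3](=O)[OX2H0][#6] is the SMARTS for an ester: a carbonyl carbon bonded to an oxygen that is itself bonded to carbon (no H on that O).
The molecule carries 3 separate instances of a methyl-ester group (-C(=O)OCH3) meeting every constraint; each maps to a distinct set of atoms, giving 3 matches.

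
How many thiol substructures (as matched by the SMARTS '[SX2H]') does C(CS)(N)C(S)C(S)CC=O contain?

3

[SX2H] is the SMARTS for a thiol: an aliphatic sulfur with two connections, one being H.
The molecule carries 3 separate instances of a thiol (-SH) meeting every constraint; each maps to a distinct set of atoms, giving 3 matches.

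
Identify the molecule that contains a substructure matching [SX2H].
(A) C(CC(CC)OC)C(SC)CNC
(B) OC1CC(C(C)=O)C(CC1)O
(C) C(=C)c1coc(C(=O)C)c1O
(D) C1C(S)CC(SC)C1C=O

[SX2H] describes an aliphatic sulfur with two connections, one being H (a thiol).
(A) has a methylthio ether (-SCH3) but the sulfur has H0 (bonded to two carbons), not H1.
(B) has a hydroxyl group (-OH) but it is an -OH, not an -SH.
(C) has a hydroxyl group (-OH) but it is an -OH, not an -SH.
(D) contains a thiol (-SH), which satisfies every atom and bond constraint.
So the answer is (D).

D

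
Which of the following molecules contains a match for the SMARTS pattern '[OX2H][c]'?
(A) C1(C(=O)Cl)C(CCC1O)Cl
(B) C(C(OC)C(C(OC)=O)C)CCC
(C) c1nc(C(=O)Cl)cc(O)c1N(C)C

[OX2H][c] describes a hydroxyl oxygen attached to an aromatic carbon (a phenol).
(A) has a hydroxyl group (-OH) but the -OH is on an aliphatic carbon, not an aromatic c.
(B) has a methoxy ether (-OCH3) but the oxygen has H0, not H1.
(C) contains a hydroxyl group (-OH), which satisfies every atom and bond constraint.
So the answer is (C).

C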